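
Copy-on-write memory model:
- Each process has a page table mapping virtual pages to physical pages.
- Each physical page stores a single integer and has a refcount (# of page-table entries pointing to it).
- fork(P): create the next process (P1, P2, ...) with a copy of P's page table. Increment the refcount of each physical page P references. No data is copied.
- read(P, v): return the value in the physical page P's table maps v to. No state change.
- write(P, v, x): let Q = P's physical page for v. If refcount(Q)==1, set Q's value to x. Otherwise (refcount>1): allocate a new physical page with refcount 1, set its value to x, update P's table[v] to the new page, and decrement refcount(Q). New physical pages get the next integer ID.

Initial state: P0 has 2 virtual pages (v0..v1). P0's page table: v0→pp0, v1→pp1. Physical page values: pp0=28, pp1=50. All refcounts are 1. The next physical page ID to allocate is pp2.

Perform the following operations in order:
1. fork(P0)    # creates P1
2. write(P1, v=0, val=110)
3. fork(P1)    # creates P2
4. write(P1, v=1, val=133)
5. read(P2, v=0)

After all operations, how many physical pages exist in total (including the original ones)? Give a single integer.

Answer: 4

Derivation:
Op 1: fork(P0) -> P1. 2 ppages; refcounts: pp0:2 pp1:2
Op 2: write(P1, v0, 110). refcount(pp0)=2>1 -> COPY to pp2. 3 ppages; refcounts: pp0:1 pp1:2 pp2:1
Op 3: fork(P1) -> P2. 3 ppages; refcounts: pp0:1 pp1:3 pp2:2
Op 4: write(P1, v1, 133). refcount(pp1)=3>1 -> COPY to pp3. 4 ppages; refcounts: pp0:1 pp1:2 pp2:2 pp3:1
Op 5: read(P2, v0) -> 110. No state change.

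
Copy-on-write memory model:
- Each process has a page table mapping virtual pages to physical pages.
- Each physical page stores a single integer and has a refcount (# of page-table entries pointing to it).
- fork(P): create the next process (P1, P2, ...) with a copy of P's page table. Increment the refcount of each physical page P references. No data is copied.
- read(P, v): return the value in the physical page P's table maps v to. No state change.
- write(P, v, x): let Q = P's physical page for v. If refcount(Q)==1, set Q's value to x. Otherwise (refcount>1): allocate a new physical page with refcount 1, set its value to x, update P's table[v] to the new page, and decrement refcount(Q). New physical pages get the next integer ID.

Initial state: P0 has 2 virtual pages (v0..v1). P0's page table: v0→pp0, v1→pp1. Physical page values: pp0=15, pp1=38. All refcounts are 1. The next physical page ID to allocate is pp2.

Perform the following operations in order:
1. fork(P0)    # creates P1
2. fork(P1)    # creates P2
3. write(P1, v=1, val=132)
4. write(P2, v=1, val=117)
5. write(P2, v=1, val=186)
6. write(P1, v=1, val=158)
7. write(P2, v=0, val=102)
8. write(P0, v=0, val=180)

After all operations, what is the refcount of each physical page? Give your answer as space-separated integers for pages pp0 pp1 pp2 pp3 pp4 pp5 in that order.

Answer: 1 1 1 1 1 1

Derivation:
Op 1: fork(P0) -> P1. 2 ppages; refcounts: pp0:2 pp1:2
Op 2: fork(P1) -> P2. 2 ppages; refcounts: pp0:3 pp1:3
Op 3: write(P1, v1, 132). refcount(pp1)=3>1 -> COPY to pp2. 3 ppages; refcounts: pp0:3 pp1:2 pp2:1
Op 4: write(P2, v1, 117). refcount(pp1)=2>1 -> COPY to pp3. 4 ppages; refcounts: pp0:3 pp1:1 pp2:1 pp3:1
Op 5: write(P2, v1, 186). refcount(pp3)=1 -> write in place. 4 ppages; refcounts: pp0:3 pp1:1 pp2:1 pp3:1
Op 6: write(P1, v1, 158). refcount(pp2)=1 -> write in place. 4 ppages; refcounts: pp0:3 pp1:1 pp2:1 pp3:1
Op 7: write(P2, v0, 102). refcount(pp0)=3>1 -> COPY to pp4. 5 ppages; refcounts: pp0:2 pp1:1 pp2:1 pp3:1 pp4:1
Op 8: write(P0, v0, 180). refcount(pp0)=2>1 -> COPY to pp5. 6 ppages; refcounts: pp0:1 pp1:1 pp2:1 pp3:1 pp4:1 pp5:1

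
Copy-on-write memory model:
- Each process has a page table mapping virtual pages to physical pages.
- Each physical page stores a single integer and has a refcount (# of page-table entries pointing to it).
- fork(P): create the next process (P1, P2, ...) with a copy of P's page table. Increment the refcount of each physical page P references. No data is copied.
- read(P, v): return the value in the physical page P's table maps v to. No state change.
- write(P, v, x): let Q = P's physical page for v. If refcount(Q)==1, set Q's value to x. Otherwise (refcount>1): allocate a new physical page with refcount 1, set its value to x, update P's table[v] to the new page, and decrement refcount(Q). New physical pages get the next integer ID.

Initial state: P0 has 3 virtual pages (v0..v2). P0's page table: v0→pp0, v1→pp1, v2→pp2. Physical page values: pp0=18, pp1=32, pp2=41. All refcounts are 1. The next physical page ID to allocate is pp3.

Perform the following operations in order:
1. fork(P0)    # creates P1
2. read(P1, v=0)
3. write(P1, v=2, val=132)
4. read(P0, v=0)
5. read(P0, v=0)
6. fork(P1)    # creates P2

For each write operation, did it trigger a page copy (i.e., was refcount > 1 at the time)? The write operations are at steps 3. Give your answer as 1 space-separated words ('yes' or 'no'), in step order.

Op 1: fork(P0) -> P1. 3 ppages; refcounts: pp0:2 pp1:2 pp2:2
Op 2: read(P1, v0) -> 18. No state change.
Op 3: write(P1, v2, 132). refcount(pp2)=2>1 -> COPY to pp3. 4 ppages; refcounts: pp0:2 pp1:2 pp2:1 pp3:1
Op 4: read(P0, v0) -> 18. No state change.
Op 5: read(P0, v0) -> 18. No state change.
Op 6: fork(P1) -> P2. 4 ppages; refcounts: pp0:3 pp1:3 pp2:1 pp3:2

yes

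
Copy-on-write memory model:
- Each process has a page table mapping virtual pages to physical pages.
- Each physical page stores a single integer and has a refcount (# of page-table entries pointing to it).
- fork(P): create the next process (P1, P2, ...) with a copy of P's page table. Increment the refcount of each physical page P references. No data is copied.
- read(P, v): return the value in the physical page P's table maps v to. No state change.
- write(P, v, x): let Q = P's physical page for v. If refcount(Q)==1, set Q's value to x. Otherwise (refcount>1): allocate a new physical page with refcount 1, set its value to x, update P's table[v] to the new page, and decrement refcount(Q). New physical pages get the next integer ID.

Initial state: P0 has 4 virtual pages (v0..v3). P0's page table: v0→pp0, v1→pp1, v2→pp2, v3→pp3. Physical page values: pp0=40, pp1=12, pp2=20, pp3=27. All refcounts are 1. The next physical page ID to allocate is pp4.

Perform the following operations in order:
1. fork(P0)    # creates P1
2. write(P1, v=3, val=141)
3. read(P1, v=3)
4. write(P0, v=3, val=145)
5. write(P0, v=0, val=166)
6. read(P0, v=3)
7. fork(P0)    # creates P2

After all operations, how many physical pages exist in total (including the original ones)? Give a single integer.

Answer: 6

Derivation:
Op 1: fork(P0) -> P1. 4 ppages; refcounts: pp0:2 pp1:2 pp2:2 pp3:2
Op 2: write(P1, v3, 141). refcount(pp3)=2>1 -> COPY to pp4. 5 ppages; refcounts: pp0:2 pp1:2 pp2:2 pp3:1 pp4:1
Op 3: read(P1, v3) -> 141. No state change.
Op 4: write(P0, v3, 145). refcount(pp3)=1 -> write in place. 5 ppages; refcounts: pp0:2 pp1:2 pp2:2 pp3:1 pp4:1
Op 5: write(P0, v0, 166). refcount(pp0)=2>1 -> COPY to pp5. 6 ppages; refcounts: pp0:1 pp1:2 pp2:2 pp3:1 pp4:1 pp5:1
Op 6: read(P0, v3) -> 145. No state change.
Op 7: fork(P0) -> P2. 6 ppages; refcounts: pp0:1 pp1:3 pp2:3 pp3:2 pp4:1 pp5:2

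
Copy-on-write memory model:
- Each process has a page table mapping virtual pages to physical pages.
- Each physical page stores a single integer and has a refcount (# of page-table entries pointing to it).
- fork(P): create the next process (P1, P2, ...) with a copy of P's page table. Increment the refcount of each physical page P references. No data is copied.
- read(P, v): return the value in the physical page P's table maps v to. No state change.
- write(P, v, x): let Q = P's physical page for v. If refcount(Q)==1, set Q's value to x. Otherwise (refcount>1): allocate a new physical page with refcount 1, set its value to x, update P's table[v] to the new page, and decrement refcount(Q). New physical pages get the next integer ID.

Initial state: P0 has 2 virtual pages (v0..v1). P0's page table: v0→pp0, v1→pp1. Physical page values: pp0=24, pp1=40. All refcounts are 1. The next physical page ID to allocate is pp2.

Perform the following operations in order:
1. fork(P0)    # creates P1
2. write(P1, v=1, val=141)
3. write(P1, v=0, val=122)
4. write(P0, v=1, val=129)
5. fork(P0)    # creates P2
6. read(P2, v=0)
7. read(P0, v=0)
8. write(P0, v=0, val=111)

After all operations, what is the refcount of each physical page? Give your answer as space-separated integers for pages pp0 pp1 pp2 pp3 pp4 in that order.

Answer: 1 2 1 1 1

Derivation:
Op 1: fork(P0) -> P1. 2 ppages; refcounts: pp0:2 pp1:2
Op 2: write(P1, v1, 141). refcount(pp1)=2>1 -> COPY to pp2. 3 ppages; refcounts: pp0:2 pp1:1 pp2:1
Op 3: write(P1, v0, 122). refcount(pp0)=2>1 -> COPY to pp3. 4 ppages; refcounts: pp0:1 pp1:1 pp2:1 pp3:1
Op 4: write(P0, v1, 129). refcount(pp1)=1 -> write in place. 4 ppages; refcounts: pp0:1 pp1:1 pp2:1 pp3:1
Op 5: fork(P0) -> P2. 4 ppages; refcounts: pp0:2 pp1:2 pp2:1 pp3:1
Op 6: read(P2, v0) -> 24. No state change.
Op 7: read(P0, v0) -> 24. No state change.
Op 8: write(P0, v0, 111). refcount(pp0)=2>1 -> COPY to pp4. 5 ppages; refcounts: pp0:1 pp1:2 pp2:1 pp3:1 pp4:1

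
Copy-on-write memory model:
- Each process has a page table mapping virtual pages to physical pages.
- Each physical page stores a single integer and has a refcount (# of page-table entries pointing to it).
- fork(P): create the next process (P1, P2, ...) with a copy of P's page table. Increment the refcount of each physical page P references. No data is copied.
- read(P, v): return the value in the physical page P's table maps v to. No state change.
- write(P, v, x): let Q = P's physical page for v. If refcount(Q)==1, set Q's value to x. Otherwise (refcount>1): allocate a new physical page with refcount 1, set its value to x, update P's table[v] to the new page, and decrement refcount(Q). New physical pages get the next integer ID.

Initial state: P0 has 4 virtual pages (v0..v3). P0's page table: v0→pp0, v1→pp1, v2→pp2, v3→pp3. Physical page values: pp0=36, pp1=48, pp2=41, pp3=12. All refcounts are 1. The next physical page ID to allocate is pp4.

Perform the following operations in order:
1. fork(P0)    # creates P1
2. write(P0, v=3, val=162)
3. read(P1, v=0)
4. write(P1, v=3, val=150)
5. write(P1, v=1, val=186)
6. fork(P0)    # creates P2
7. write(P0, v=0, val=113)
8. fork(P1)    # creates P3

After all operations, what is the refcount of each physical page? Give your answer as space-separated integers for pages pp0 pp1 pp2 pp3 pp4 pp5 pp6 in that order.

Op 1: fork(P0) -> P1. 4 ppages; refcounts: pp0:2 pp1:2 pp2:2 pp3:2
Op 2: write(P0, v3, 162). refcount(pp3)=2>1 -> COPY to pp4. 5 ppages; refcounts: pp0:2 pp1:2 pp2:2 pp3:1 pp4:1
Op 3: read(P1, v0) -> 36. No state change.
Op 4: write(P1, v3, 150). refcount(pp3)=1 -> write in place. 5 ppages; refcounts: pp0:2 pp1:2 pp2:2 pp3:1 pp4:1
Op 5: write(P1, v1, 186). refcount(pp1)=2>1 -> COPY to pp5. 6 ppages; refcounts: pp0:2 pp1:1 pp2:2 pp3:1 pp4:1 pp5:1
Op 6: fork(P0) -> P2. 6 ppages; refcounts: pp0:3 pp1:2 pp2:3 pp3:1 pp4:2 pp5:1
Op 7: write(P0, v0, 113). refcount(pp0)=3>1 -> COPY to pp6. 7 ppages; refcounts: pp0:2 pp1:2 pp2:3 pp3:1 pp4:2 pp5:1 pp6:1
Op 8: fork(P1) -> P3. 7 ppages; refcounts: pp0:3 pp1:2 pp2:4 pp3:2 pp4:2 pp5:2 pp6:1

Answer: 3 2 4 2 2 2 1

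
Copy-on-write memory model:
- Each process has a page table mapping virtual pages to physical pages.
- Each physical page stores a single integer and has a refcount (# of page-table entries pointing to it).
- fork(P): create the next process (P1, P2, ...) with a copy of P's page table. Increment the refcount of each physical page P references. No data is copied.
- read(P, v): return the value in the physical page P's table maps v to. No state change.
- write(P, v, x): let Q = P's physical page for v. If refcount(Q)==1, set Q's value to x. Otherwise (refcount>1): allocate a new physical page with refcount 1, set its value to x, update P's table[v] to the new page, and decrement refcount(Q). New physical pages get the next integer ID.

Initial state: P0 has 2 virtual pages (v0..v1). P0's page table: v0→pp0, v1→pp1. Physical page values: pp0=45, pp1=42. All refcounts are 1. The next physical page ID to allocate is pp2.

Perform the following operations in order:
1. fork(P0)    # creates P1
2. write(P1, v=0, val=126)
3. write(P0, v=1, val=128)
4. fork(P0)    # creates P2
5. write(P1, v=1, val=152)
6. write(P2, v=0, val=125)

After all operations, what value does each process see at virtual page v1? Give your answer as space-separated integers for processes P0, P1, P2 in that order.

Op 1: fork(P0) -> P1. 2 ppages; refcounts: pp0:2 pp1:2
Op 2: write(P1, v0, 126). refcount(pp0)=2>1 -> COPY to pp2. 3 ppages; refcounts: pp0:1 pp1:2 pp2:1
Op 3: write(P0, v1, 128). refcount(pp1)=2>1 -> COPY to pp3. 4 ppages; refcounts: pp0:1 pp1:1 pp2:1 pp3:1
Op 4: fork(P0) -> P2. 4 ppages; refcounts: pp0:2 pp1:1 pp2:1 pp3:2
Op 5: write(P1, v1, 152). refcount(pp1)=1 -> write in place. 4 ppages; refcounts: pp0:2 pp1:1 pp2:1 pp3:2
Op 6: write(P2, v0, 125). refcount(pp0)=2>1 -> COPY to pp4. 5 ppages; refcounts: pp0:1 pp1:1 pp2:1 pp3:2 pp4:1
P0: v1 -> pp3 = 128
P1: v1 -> pp1 = 152
P2: v1 -> pp3 = 128

Answer: 128 152 128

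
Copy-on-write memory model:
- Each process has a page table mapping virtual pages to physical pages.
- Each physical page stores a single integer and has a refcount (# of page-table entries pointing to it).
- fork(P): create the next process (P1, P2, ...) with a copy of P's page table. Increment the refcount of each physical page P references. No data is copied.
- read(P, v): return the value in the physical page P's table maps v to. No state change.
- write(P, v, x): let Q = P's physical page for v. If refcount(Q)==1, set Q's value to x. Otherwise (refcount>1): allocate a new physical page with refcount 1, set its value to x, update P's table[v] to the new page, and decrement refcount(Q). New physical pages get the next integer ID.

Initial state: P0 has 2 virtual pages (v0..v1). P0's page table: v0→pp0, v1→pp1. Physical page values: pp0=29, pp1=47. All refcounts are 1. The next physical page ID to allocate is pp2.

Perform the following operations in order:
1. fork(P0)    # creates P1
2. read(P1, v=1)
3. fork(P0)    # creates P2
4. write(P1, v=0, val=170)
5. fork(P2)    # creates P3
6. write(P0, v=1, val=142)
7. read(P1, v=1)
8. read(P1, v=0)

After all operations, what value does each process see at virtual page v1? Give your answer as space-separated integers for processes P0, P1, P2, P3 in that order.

Op 1: fork(P0) -> P1. 2 ppages; refcounts: pp0:2 pp1:2
Op 2: read(P1, v1) -> 47. No state change.
Op 3: fork(P0) -> P2. 2 ppages; refcounts: pp0:3 pp1:3
Op 4: write(P1, v0, 170). refcount(pp0)=3>1 -> COPY to pp2. 3 ppages; refcounts: pp0:2 pp1:3 pp2:1
Op 5: fork(P2) -> P3. 3 ppages; refcounts: pp0:3 pp1:4 pp2:1
Op 6: write(P0, v1, 142). refcount(pp1)=4>1 -> COPY to pp3. 4 ppages; refcounts: pp0:3 pp1:3 pp2:1 pp3:1
Op 7: read(P1, v1) -> 47. No state change.
Op 8: read(P1, v0) -> 170. No state change.
P0: v1 -> pp3 = 142
P1: v1 -> pp1 = 47
P2: v1 -> pp1 = 47
P3: v1 -> pp1 = 47

Answer: 142 47 47 47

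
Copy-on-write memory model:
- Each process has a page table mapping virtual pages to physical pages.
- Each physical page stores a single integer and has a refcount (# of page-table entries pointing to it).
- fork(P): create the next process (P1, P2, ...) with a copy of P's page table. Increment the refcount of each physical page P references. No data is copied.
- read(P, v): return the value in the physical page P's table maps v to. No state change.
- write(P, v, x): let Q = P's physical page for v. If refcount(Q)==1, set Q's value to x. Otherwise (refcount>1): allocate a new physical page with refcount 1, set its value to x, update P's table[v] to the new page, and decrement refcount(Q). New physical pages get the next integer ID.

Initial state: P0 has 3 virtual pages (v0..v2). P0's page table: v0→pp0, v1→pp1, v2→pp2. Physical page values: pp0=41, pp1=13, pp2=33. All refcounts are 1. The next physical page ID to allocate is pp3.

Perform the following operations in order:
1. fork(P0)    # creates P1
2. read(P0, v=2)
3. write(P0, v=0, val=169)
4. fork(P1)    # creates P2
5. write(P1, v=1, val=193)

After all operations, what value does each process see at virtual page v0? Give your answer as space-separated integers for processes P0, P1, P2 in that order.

Answer: 169 41 41

Derivation:
Op 1: fork(P0) -> P1. 3 ppages; refcounts: pp0:2 pp1:2 pp2:2
Op 2: read(P0, v2) -> 33. No state change.
Op 3: write(P0, v0, 169). refcount(pp0)=2>1 -> COPY to pp3. 4 ppages; refcounts: pp0:1 pp1:2 pp2:2 pp3:1
Op 4: fork(P1) -> P2. 4 ppages; refcounts: pp0:2 pp1:3 pp2:3 pp3:1
Op 5: write(P1, v1, 193). refcount(pp1)=3>1 -> COPY to pp4. 5 ppages; refcounts: pp0:2 pp1:2 pp2:3 pp3:1 pp4:1
P0: v0 -> pp3 = 169
P1: v0 -> pp0 = 41
P2: v0 -> pp0 = 41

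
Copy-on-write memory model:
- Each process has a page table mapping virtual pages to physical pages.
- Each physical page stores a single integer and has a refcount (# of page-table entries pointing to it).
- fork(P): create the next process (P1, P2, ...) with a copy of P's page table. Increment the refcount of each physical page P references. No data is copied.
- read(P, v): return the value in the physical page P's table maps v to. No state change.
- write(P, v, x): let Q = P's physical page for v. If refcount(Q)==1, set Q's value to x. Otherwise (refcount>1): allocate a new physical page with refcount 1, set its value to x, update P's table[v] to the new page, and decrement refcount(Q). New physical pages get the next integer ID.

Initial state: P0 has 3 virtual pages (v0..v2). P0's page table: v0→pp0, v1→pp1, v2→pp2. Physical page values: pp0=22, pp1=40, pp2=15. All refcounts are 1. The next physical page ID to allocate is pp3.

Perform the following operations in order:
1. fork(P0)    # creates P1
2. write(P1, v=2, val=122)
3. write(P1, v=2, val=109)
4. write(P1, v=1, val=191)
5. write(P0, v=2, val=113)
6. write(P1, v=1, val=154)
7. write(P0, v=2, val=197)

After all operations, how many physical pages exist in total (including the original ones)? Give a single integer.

Op 1: fork(P0) -> P1. 3 ppages; refcounts: pp0:2 pp1:2 pp2:2
Op 2: write(P1, v2, 122). refcount(pp2)=2>1 -> COPY to pp3. 4 ppages; refcounts: pp0:2 pp1:2 pp2:1 pp3:1
Op 3: write(P1, v2, 109). refcount(pp3)=1 -> write in place. 4 ppages; refcounts: pp0:2 pp1:2 pp2:1 pp3:1
Op 4: write(P1, v1, 191). refcount(pp1)=2>1 -> COPY to pp4. 5 ppages; refcounts: pp0:2 pp1:1 pp2:1 pp3:1 pp4:1
Op 5: write(P0, v2, 113). refcount(pp2)=1 -> write in place. 5 ppages; refcounts: pp0:2 pp1:1 pp2:1 pp3:1 pp4:1
Op 6: write(P1, v1, 154). refcount(pp4)=1 -> write in place. 5 ppages; refcounts: pp0:2 pp1:1 pp2:1 pp3:1 pp4:1
Op 7: write(P0, v2, 197). refcount(pp2)=1 -> write in place. 5 ppages; refcounts: pp0:2 pp1:1 pp2:1 pp3:1 pp4:1

Answer: 5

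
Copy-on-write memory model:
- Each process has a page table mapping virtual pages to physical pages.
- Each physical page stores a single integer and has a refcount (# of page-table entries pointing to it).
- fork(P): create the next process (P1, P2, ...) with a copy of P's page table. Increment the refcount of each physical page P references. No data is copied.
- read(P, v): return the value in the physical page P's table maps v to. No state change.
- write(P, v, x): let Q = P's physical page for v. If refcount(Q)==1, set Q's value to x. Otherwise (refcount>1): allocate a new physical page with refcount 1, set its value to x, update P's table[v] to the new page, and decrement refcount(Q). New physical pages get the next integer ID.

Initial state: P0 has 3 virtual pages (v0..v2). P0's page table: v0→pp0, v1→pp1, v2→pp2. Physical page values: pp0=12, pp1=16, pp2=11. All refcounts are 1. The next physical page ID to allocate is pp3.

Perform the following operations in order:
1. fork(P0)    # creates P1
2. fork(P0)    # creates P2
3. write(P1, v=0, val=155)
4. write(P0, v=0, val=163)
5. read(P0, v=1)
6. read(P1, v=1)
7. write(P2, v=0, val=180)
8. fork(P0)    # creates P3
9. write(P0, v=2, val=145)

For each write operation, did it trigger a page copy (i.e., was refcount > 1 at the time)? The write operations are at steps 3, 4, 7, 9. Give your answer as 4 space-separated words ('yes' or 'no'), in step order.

Op 1: fork(P0) -> P1. 3 ppages; refcounts: pp0:2 pp1:2 pp2:2
Op 2: fork(P0) -> P2. 3 ppages; refcounts: pp0:3 pp1:3 pp2:3
Op 3: write(P1, v0, 155). refcount(pp0)=3>1 -> COPY to pp3. 4 ppages; refcounts: pp0:2 pp1:3 pp2:3 pp3:1
Op 4: write(P0, v0, 163). refcount(pp0)=2>1 -> COPY to pp4. 5 ppages; refcounts: pp0:1 pp1:3 pp2:3 pp3:1 pp4:1
Op 5: read(P0, v1) -> 16. No state change.
Op 6: read(P1, v1) -> 16. No state change.
Op 7: write(P2, v0, 180). refcount(pp0)=1 -> write in place. 5 ppages; refcounts: pp0:1 pp1:3 pp2:3 pp3:1 pp4:1
Op 8: fork(P0) -> P3. 5 ppages; refcounts: pp0:1 pp1:4 pp2:4 pp3:1 pp4:2
Op 9: write(P0, v2, 145). refcount(pp2)=4>1 -> COPY to pp5. 6 ppages; refcounts: pp0:1 pp1:4 pp2:3 pp3:1 pp4:2 pp5:1

yes yes no yes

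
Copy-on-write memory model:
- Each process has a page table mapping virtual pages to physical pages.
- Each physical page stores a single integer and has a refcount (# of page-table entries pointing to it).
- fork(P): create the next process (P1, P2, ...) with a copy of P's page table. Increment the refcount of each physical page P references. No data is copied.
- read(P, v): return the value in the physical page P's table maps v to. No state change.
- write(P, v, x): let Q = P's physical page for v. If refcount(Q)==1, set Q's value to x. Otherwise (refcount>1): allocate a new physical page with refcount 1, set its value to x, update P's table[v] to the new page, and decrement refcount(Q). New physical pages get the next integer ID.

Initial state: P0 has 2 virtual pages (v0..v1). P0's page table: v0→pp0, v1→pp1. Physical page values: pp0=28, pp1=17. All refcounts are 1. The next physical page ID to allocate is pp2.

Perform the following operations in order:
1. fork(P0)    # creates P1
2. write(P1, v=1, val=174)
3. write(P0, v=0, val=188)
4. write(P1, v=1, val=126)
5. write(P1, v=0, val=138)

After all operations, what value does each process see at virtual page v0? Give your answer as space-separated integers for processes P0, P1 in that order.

Op 1: fork(P0) -> P1. 2 ppages; refcounts: pp0:2 pp1:2
Op 2: write(P1, v1, 174). refcount(pp1)=2>1 -> COPY to pp2. 3 ppages; refcounts: pp0:2 pp1:1 pp2:1
Op 3: write(P0, v0, 188). refcount(pp0)=2>1 -> COPY to pp3. 4 ppages; refcounts: pp0:1 pp1:1 pp2:1 pp3:1
Op 4: write(P1, v1, 126). refcount(pp2)=1 -> write in place. 4 ppages; refcounts: pp0:1 pp1:1 pp2:1 pp3:1
Op 5: write(P1, v0, 138). refcount(pp0)=1 -> write in place. 4 ppages; refcounts: pp0:1 pp1:1 pp2:1 pp3:1
P0: v0 -> pp3 = 188
P1: v0 -> pp0 = 138

Answer: 188 138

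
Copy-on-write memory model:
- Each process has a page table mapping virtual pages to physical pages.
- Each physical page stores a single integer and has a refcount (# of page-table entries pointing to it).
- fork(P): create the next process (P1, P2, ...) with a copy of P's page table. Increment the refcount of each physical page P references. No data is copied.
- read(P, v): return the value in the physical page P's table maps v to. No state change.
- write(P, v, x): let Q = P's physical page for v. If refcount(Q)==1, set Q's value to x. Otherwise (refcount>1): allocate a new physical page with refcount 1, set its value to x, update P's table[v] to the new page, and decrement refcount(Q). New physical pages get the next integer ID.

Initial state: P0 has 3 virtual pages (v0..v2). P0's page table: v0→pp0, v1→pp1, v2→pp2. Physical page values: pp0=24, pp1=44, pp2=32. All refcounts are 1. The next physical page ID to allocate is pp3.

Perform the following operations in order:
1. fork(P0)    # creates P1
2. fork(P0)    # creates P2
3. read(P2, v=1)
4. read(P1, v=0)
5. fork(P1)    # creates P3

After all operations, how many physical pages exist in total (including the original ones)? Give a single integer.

Answer: 3

Derivation:
Op 1: fork(P0) -> P1. 3 ppages; refcounts: pp0:2 pp1:2 pp2:2
Op 2: fork(P0) -> P2. 3 ppages; refcounts: pp0:3 pp1:3 pp2:3
Op 3: read(P2, v1) -> 44. No state change.
Op 4: read(P1, v0) -> 24. No state change.
Op 5: fork(P1) -> P3. 3 ppages; refcounts: pp0:4 pp1:4 pp2:4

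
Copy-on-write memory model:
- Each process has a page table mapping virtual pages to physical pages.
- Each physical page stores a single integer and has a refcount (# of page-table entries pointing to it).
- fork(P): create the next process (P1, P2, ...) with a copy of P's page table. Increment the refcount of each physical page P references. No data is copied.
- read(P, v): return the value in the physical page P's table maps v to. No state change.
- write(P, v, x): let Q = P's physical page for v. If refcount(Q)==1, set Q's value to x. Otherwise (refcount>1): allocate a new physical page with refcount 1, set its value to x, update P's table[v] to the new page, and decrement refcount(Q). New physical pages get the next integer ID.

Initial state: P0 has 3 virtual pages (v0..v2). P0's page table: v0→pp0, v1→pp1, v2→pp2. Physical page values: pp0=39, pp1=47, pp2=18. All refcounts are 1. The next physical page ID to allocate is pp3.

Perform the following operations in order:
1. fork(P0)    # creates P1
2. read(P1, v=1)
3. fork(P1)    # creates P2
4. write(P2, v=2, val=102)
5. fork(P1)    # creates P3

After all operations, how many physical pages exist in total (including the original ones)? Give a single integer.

Answer: 4

Derivation:
Op 1: fork(P0) -> P1. 3 ppages; refcounts: pp0:2 pp1:2 pp2:2
Op 2: read(P1, v1) -> 47. No state change.
Op 3: fork(P1) -> P2. 3 ppages; refcounts: pp0:3 pp1:3 pp2:3
Op 4: write(P2, v2, 102). refcount(pp2)=3>1 -> COPY to pp3. 4 ppages; refcounts: pp0:3 pp1:3 pp2:2 pp3:1
Op 5: fork(P1) -> P3. 4 ppages; refcounts: pp0:4 pp1:4 pp2:3 pp3:1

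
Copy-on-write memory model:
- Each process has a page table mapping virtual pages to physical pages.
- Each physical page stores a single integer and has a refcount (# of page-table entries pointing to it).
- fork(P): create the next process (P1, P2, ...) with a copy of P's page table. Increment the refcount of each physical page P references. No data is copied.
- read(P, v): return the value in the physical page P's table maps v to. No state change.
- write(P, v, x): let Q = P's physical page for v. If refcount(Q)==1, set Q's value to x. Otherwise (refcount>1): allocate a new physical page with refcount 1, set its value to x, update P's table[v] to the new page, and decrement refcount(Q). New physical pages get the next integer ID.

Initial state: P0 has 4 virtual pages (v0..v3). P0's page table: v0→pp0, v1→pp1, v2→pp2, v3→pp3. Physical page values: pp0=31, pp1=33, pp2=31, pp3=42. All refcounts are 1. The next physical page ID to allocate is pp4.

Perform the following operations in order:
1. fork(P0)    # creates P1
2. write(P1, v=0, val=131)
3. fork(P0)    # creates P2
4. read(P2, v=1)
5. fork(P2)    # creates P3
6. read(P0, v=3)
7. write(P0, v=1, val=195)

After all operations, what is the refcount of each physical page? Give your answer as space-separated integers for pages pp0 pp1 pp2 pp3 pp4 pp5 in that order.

Answer: 3 3 4 4 1 1

Derivation:
Op 1: fork(P0) -> P1. 4 ppages; refcounts: pp0:2 pp1:2 pp2:2 pp3:2
Op 2: write(P1, v0, 131). refcount(pp0)=2>1 -> COPY to pp4. 5 ppages; refcounts: pp0:1 pp1:2 pp2:2 pp3:2 pp4:1
Op 3: fork(P0) -> P2. 5 ppages; refcounts: pp0:2 pp1:3 pp2:3 pp3:3 pp4:1
Op 4: read(P2, v1) -> 33. No state change.
Op 5: fork(P2) -> P3. 5 ppages; refcounts: pp0:3 pp1:4 pp2:4 pp3:4 pp4:1
Op 6: read(P0, v3) -> 42. No state change.
Op 7: write(P0, v1, 195). refcount(pp1)=4>1 -> COPY to pp5. 6 ppages; refcounts: pp0:3 pp1:3 pp2:4 pp3:4 pp4:1 pp5:1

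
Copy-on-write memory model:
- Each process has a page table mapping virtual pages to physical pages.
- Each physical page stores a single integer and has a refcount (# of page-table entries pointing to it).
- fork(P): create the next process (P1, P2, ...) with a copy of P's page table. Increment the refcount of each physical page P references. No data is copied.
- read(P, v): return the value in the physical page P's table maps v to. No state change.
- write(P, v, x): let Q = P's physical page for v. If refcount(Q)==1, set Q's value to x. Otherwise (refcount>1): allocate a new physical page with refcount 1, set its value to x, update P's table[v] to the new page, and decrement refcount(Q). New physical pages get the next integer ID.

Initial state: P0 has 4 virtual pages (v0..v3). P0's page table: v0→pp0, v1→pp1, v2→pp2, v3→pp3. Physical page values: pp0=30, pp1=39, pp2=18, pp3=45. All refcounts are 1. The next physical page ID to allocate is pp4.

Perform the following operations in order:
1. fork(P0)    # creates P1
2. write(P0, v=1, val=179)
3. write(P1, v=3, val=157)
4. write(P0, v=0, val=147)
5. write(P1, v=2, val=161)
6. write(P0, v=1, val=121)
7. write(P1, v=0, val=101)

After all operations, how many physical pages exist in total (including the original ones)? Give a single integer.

Op 1: fork(P0) -> P1. 4 ppages; refcounts: pp0:2 pp1:2 pp2:2 pp3:2
Op 2: write(P0, v1, 179). refcount(pp1)=2>1 -> COPY to pp4. 5 ppages; refcounts: pp0:2 pp1:1 pp2:2 pp3:2 pp4:1
Op 3: write(P1, v3, 157). refcount(pp3)=2>1 -> COPY to pp5. 6 ppages; refcounts: pp0:2 pp1:1 pp2:2 pp3:1 pp4:1 pp5:1
Op 4: write(P0, v0, 147). refcount(pp0)=2>1 -> COPY to pp6. 7 ppages; refcounts: pp0:1 pp1:1 pp2:2 pp3:1 pp4:1 pp5:1 pp6:1
Op 5: write(P1, v2, 161). refcount(pp2)=2>1 -> COPY to pp7. 8 ppages; refcounts: pp0:1 pp1:1 pp2:1 pp3:1 pp4:1 pp5:1 pp6:1 pp7:1
Op 6: write(P0, v1, 121). refcount(pp4)=1 -> write in place. 8 ppages; refcounts: pp0:1 pp1:1 pp2:1 pp3:1 pp4:1 pp5:1 pp6:1 pp7:1
Op 7: write(P1, v0, 101). refcount(pp0)=1 -> write in place. 8 ppages; refcounts: pp0:1 pp1:1 pp2:1 pp3:1 pp4:1 pp5:1 pp6:1 pp7:1

Answer: 8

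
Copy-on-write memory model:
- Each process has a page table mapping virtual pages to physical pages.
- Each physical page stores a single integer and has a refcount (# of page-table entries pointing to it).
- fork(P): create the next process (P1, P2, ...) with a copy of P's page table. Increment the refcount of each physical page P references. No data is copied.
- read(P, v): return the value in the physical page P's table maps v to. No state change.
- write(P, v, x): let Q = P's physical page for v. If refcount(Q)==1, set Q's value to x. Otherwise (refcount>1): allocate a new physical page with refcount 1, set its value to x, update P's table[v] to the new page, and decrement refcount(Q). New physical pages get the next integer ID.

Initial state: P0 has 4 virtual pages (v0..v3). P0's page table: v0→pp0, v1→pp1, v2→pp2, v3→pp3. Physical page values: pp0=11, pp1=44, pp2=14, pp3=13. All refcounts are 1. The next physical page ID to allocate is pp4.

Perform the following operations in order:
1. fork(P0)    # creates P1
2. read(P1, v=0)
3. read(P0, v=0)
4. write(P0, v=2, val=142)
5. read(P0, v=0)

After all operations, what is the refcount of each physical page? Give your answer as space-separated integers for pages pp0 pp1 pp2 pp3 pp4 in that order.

Answer: 2 2 1 2 1

Derivation:
Op 1: fork(P0) -> P1. 4 ppages; refcounts: pp0:2 pp1:2 pp2:2 pp3:2
Op 2: read(P1, v0) -> 11. No state change.
Op 3: read(P0, v0) -> 11. No state change.
Op 4: write(P0, v2, 142). refcount(pp2)=2>1 -> COPY to pp4. 5 ppages; refcounts: pp0:2 pp1:2 pp2:1 pp3:2 pp4:1
Op 5: read(P0, v0) -> 11. No state change.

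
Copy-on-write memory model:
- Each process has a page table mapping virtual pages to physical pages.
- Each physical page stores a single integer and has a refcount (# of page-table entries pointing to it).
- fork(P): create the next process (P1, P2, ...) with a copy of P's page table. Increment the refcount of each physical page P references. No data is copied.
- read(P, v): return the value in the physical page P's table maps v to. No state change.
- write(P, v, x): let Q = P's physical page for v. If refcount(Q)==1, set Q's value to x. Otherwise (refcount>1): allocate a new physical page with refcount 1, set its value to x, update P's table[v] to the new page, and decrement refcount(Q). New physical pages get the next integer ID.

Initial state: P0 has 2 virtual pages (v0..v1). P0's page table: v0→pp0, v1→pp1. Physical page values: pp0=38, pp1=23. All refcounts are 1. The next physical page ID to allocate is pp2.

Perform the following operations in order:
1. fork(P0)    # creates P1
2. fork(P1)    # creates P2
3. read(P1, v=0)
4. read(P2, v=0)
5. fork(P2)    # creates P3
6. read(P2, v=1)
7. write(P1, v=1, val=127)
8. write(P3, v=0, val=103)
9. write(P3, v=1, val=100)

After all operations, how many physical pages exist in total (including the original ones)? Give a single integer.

Op 1: fork(P0) -> P1. 2 ppages; refcounts: pp0:2 pp1:2
Op 2: fork(P1) -> P2. 2 ppages; refcounts: pp0:3 pp1:3
Op 3: read(P1, v0) -> 38. No state change.
Op 4: read(P2, v0) -> 38. No state change.
Op 5: fork(P2) -> P3. 2 ppages; refcounts: pp0:4 pp1:4
Op 6: read(P2, v1) -> 23. No state change.
Op 7: write(P1, v1, 127). refcount(pp1)=4>1 -> COPY to pp2. 3 ppages; refcounts: pp0:4 pp1:3 pp2:1
Op 8: write(P3, v0, 103). refcount(pp0)=4>1 -> COPY to pp3. 4 ppages; refcounts: pp0:3 pp1:3 pp2:1 pp3:1
Op 9: write(P3, v1, 100). refcount(pp1)=3>1 -> COPY to pp4. 5 ppages; refcounts: pp0:3 pp1:2 pp2:1 pp3:1 pp4:1

Answer: 5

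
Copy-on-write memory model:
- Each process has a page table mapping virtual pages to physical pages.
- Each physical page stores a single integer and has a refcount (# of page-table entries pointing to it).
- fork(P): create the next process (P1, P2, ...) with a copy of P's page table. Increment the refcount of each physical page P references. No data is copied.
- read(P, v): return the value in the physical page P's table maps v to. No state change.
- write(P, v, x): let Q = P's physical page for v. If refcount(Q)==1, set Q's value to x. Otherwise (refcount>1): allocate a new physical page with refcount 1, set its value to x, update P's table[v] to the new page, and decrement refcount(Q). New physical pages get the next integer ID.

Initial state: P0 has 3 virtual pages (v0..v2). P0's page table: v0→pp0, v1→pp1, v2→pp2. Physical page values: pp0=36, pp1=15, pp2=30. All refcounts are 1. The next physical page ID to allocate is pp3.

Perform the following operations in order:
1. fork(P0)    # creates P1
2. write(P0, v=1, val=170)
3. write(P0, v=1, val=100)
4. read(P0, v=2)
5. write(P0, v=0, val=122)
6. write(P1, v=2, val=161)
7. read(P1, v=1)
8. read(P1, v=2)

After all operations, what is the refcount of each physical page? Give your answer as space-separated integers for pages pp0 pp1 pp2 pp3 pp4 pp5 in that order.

Answer: 1 1 1 1 1 1

Derivation:
Op 1: fork(P0) -> P1. 3 ppages; refcounts: pp0:2 pp1:2 pp2:2
Op 2: write(P0, v1, 170). refcount(pp1)=2>1 -> COPY to pp3. 4 ppages; refcounts: pp0:2 pp1:1 pp2:2 pp3:1
Op 3: write(P0, v1, 100). refcount(pp3)=1 -> write in place. 4 ppages; refcounts: pp0:2 pp1:1 pp2:2 pp3:1
Op 4: read(P0, v2) -> 30. No state change.
Op 5: write(P0, v0, 122). refcount(pp0)=2>1 -> COPY to pp4. 5 ppages; refcounts: pp0:1 pp1:1 pp2:2 pp3:1 pp4:1
Op 6: write(P1, v2, 161). refcount(pp2)=2>1 -> COPY to pp5. 6 ppages; refcounts: pp0:1 pp1:1 pp2:1 pp3:1 pp4:1 pp5:1
Op 7: read(P1, v1) -> 15. No state change.
Op 8: read(P1, v2) -> 161. No state change.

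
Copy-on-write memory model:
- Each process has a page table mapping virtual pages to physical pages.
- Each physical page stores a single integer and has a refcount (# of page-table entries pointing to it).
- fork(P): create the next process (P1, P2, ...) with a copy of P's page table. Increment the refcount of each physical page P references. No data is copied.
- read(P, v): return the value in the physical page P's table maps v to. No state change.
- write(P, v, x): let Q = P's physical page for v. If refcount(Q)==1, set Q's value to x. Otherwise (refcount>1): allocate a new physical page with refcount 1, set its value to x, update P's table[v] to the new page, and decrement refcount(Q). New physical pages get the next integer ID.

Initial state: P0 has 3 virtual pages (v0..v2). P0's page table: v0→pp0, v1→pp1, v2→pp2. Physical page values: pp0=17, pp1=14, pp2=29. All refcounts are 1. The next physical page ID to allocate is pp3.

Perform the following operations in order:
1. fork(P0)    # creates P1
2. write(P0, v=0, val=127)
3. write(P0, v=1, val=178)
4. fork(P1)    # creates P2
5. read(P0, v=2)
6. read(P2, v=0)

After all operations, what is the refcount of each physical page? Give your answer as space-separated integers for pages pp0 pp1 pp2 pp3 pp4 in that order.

Answer: 2 2 3 1 1

Derivation:
Op 1: fork(P0) -> P1. 3 ppages; refcounts: pp0:2 pp1:2 pp2:2
Op 2: write(P0, v0, 127). refcount(pp0)=2>1 -> COPY to pp3. 4 ppages; refcounts: pp0:1 pp1:2 pp2:2 pp3:1
Op 3: write(P0, v1, 178). refcount(pp1)=2>1 -> COPY to pp4. 5 ppages; refcounts: pp0:1 pp1:1 pp2:2 pp3:1 pp4:1
Op 4: fork(P1) -> P2. 5 ppages; refcounts: pp0:2 pp1:2 pp2:3 pp3:1 pp4:1
Op 5: read(P0, v2) -> 29. No state change.
Op 6: read(P2, v0) -> 17. No state change.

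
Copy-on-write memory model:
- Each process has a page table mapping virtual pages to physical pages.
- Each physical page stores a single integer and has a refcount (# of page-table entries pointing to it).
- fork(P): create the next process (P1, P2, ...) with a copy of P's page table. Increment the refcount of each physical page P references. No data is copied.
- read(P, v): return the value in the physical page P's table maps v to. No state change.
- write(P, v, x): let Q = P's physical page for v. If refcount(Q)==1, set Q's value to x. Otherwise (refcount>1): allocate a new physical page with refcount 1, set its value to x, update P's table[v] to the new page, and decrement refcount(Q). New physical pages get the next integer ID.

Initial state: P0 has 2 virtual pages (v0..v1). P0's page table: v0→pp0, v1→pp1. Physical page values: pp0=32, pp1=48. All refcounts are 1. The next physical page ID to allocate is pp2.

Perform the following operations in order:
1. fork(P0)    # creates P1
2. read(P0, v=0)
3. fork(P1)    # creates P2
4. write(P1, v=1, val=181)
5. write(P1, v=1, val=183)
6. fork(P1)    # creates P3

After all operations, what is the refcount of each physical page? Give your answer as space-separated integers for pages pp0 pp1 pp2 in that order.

Op 1: fork(P0) -> P1. 2 ppages; refcounts: pp0:2 pp1:2
Op 2: read(P0, v0) -> 32. No state change.
Op 3: fork(P1) -> P2. 2 ppages; refcounts: pp0:3 pp1:3
Op 4: write(P1, v1, 181). refcount(pp1)=3>1 -> COPY to pp2. 3 ppages; refcounts: pp0:3 pp1:2 pp2:1
Op 5: write(P1, v1, 183). refcount(pp2)=1 -> write in place. 3 ppages; refcounts: pp0:3 pp1:2 pp2:1
Op 6: fork(P1) -> P3. 3 ppages; refcounts: pp0:4 pp1:2 pp2:2

Answer: 4 2 2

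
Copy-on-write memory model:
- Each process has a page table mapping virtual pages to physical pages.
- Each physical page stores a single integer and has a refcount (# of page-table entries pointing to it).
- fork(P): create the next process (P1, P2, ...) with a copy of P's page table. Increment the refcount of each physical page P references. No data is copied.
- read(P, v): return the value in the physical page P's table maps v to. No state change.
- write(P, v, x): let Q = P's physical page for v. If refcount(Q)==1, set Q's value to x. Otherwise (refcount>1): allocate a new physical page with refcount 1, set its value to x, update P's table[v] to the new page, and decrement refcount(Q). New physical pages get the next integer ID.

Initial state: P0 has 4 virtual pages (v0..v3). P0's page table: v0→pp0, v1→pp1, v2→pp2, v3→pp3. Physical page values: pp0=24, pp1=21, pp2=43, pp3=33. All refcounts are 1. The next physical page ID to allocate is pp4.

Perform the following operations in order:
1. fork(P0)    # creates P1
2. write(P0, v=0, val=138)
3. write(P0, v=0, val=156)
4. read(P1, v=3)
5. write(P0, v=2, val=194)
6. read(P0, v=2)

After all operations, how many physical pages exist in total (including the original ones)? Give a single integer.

Op 1: fork(P0) -> P1. 4 ppages; refcounts: pp0:2 pp1:2 pp2:2 pp3:2
Op 2: write(P0, v0, 138). refcount(pp0)=2>1 -> COPY to pp4. 5 ppages; refcounts: pp0:1 pp1:2 pp2:2 pp3:2 pp4:1
Op 3: write(P0, v0, 156). refcount(pp4)=1 -> write in place. 5 ppages; refcounts: pp0:1 pp1:2 pp2:2 pp3:2 pp4:1
Op 4: read(P1, v3) -> 33. No state change.
Op 5: write(P0, v2, 194). refcount(pp2)=2>1 -> COPY to pp5. 6 ppages; refcounts: pp0:1 pp1:2 pp2:1 pp3:2 pp4:1 pp5:1
Op 6: read(P0, v2) -> 194. No state change.

Answer: 6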